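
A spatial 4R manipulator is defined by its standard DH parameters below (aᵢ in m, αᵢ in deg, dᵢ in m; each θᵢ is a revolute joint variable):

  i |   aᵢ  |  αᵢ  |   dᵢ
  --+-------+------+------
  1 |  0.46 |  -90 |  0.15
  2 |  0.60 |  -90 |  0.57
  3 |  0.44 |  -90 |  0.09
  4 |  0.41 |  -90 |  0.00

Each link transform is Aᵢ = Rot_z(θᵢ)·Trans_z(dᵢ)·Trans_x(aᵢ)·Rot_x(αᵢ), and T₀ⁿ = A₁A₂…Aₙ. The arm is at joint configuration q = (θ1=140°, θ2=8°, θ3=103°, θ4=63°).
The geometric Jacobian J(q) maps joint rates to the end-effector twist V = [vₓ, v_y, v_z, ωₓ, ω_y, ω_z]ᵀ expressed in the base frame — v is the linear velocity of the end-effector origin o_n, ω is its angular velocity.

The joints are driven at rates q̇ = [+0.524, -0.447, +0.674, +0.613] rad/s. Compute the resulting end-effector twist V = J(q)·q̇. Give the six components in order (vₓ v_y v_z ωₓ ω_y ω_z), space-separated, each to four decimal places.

-0.2053 -0.8884 0.3836 0.7236 -0.2037 -0.0603

o_n = [-0.7043, 0.6433, 0.3587]
J₁: ẑ×o_n = [-0.6433, -0.7043, 0.0000], ω = ẑ
J2: z=[-0.6428, -0.7660, 0.0000] o=[-0.3524, 0.2957, 0.1500] → [-0.1599, 0.1342, -0.4930, -0.6428, -0.7660, 0.0000]
J3: z=[0.1066, -0.0895, -0.9903] o=[-1.1739, 0.2410, 0.0665] → [0.3723, -0.4962, 0.0849, 0.1066, -0.0895, -0.9903]
J4: z=[0.5946, -0.7925, 0.1356] o=[-0.8137, 0.4983, -0.0089] → [-0.3110, -0.2037, 0.1729, 0.5946, -0.7925, 0.1356]
V = J·q̇ = [-0.2053, -0.8884, 0.3836, 0.7236, -0.2037, -0.0603]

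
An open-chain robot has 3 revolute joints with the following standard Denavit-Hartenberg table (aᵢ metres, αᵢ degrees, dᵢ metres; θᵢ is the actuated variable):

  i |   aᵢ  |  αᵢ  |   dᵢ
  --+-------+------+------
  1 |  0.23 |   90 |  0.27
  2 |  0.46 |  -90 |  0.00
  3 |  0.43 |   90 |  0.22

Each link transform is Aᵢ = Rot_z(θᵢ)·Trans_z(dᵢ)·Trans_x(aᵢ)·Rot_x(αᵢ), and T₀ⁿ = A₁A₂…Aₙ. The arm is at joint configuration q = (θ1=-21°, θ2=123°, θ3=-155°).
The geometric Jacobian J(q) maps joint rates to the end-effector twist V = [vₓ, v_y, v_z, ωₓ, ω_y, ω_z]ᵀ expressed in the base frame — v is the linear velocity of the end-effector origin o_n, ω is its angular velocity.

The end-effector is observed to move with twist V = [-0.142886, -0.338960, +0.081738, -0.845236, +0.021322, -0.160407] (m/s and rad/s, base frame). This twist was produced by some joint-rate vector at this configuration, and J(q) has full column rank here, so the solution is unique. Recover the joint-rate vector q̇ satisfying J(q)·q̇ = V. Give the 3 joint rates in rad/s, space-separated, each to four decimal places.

0.3570 0.2830 0.9500

o_n = [-0.0584, -0.1722, 0.2091]
J₁: ẑ×o_n = [0.1722, -0.0584, 0.0000], ω = ẑ
J2: z=[-0.3584, -0.9336, 0.0000] o=[0.2147, -0.0824, 0.2700] → [0.0568, -0.0218, -0.2228, -0.3584, -0.9336, 0.0000]
J3: z=[-0.7830, 0.3006, -0.5446] o=[-0.0192, 0.0074, 0.6558] → [-0.2321, -0.3284, 0.1524, -0.7830, 0.3006, -0.5446]
q̇ = J⁺·V = [0.3570, 0.2830, 0.9500]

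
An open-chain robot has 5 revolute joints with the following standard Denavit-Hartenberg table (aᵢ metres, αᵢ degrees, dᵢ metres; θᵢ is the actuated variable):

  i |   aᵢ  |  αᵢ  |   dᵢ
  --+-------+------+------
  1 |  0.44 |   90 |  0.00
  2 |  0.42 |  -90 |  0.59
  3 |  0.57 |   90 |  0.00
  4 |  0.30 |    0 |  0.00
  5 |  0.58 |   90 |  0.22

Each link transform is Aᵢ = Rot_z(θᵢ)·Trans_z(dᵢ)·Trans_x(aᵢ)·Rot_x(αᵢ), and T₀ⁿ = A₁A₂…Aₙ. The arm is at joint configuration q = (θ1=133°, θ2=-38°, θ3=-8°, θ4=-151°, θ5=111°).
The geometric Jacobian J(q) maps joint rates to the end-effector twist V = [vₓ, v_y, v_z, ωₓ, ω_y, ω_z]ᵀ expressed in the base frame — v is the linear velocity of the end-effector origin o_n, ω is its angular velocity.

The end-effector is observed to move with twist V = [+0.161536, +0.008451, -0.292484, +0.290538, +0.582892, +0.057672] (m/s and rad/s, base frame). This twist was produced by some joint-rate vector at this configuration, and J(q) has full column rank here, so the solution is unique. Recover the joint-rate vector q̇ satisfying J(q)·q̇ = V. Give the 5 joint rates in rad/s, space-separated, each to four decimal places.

o_n = [-0.0245, 1.3643, -1.1065]
J₁: ẑ×o_n = [-1.3643, -0.0245, 0.0000], ω = ẑ
J2: z=[0.7314, 0.6820, 0.0000] o=[-0.3001, 0.3218, 0.0000] → [-0.7547, 0.8093, 0.5745, 0.7314, 0.6820, 0.0000]
J3: z=[-0.4199, 0.4503, 0.7880] o=[-0.0943, 0.9662, -0.2586] → [-0.6955, -0.3011, -0.1986, -0.4199, 0.4503, 0.7880]
J4: z=[0.7990, 0.5952, 0.0857] o=[-0.3396, 1.3456, -0.6061] → [-0.2994, 0.4269, -0.1726, 0.7990, 0.5952, 0.0857]
J5: z=[0.7990, 0.5952, 0.0857] o=[-0.1656, 1.1055, -0.5607] → [-0.3470, 0.4482, 0.1228, 0.7990, 0.5952, 0.0857]
q̇ = J⁺·V = [-0.4430, -0.3040, 0.5350, 0.4230, 0.5000]

-0.4430 -0.3040 0.5350 0.4230 0.5000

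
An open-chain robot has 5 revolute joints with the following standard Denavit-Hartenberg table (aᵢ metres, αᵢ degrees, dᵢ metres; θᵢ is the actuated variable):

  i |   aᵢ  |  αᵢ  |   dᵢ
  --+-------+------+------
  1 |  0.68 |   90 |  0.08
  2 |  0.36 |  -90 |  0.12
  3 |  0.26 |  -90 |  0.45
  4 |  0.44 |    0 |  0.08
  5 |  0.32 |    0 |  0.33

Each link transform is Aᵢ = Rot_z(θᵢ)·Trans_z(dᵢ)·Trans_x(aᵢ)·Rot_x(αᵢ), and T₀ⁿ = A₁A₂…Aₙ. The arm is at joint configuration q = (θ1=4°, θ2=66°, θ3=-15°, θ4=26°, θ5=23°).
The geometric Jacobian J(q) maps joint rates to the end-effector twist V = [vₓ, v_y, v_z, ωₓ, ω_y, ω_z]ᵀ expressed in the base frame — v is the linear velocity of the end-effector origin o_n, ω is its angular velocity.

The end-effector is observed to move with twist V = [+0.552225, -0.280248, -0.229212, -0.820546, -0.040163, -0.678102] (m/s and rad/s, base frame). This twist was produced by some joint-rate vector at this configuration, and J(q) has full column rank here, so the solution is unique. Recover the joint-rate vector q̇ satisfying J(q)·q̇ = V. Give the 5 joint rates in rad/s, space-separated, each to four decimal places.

-0.9010 -0.5040 0.8410 -0.0370 -0.4670

o_n = [1.1888, 0.1353, 1.2758]
J₁: ẑ×o_n = [-0.1353, 1.1888, 0.0000], ω = ẑ
J2: z=[0.0698, -0.9976, 0.0000] o=[0.6783, 0.0474, 0.0800] → [-1.1929, -0.0834, 0.5153, 0.0698, -0.9976, 0.0000]
J3: z=[-0.9113, -0.0637, 0.4067] o=[0.8328, -0.0621, 0.4089] → [-0.1355, 0.9349, -0.1572, -0.9113, -0.0637, 0.4067]
J4: z=[0.0376, 0.9709, 0.2364] o=[0.5293, -0.1507, 0.8213] → [0.3736, 0.1388, -0.6296, 0.0376, 0.9709, 0.2364]
J5: z=[0.0376, 0.9709, 0.2364] o=[0.8702, -0.1520, 1.1108] → [0.0923, 0.0691, -0.2985, 0.0376, 0.9709, 0.2364]
q̇ = J⁺·V = [-0.9010, -0.5040, 0.8410, -0.0370, -0.4670]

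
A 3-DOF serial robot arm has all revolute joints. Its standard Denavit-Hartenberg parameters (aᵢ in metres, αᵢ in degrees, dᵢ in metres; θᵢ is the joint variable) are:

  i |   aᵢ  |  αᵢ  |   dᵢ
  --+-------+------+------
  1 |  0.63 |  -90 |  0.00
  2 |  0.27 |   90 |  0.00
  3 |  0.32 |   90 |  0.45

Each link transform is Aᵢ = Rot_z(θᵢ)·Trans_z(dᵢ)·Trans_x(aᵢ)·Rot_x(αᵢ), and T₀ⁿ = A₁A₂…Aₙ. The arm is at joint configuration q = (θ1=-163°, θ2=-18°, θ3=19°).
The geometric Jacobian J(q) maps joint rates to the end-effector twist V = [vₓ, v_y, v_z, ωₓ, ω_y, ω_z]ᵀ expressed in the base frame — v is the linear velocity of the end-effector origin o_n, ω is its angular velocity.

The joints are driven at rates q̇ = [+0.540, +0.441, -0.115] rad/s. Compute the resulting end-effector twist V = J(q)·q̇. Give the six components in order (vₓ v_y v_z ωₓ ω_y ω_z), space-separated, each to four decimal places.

-0.0589 -0.5663 -0.1751 0.0950 -0.4321 0.4306

o_n = [-0.9598, -0.4024, 0.6049]
J₁: ẑ×o_n = [0.4024, -0.9598, 0.0000], ω = ẑ
J2: z=[0.2924, -0.9563, 0.0000] o=[-0.6025, -0.1842, 0.0000] → [-0.5785, -0.1769, -0.4055, 0.2924, -0.9563, 0.0000]
J3: z=[0.2955, 0.0903, 0.9511] o=[-0.8480, -0.2593, 0.0834] → [0.1832, -0.2604, -0.0322, 0.2955, 0.0903, 0.9511]
V = J·q̇ = [-0.0589, -0.5663, -0.1751, 0.0950, -0.4321, 0.4306]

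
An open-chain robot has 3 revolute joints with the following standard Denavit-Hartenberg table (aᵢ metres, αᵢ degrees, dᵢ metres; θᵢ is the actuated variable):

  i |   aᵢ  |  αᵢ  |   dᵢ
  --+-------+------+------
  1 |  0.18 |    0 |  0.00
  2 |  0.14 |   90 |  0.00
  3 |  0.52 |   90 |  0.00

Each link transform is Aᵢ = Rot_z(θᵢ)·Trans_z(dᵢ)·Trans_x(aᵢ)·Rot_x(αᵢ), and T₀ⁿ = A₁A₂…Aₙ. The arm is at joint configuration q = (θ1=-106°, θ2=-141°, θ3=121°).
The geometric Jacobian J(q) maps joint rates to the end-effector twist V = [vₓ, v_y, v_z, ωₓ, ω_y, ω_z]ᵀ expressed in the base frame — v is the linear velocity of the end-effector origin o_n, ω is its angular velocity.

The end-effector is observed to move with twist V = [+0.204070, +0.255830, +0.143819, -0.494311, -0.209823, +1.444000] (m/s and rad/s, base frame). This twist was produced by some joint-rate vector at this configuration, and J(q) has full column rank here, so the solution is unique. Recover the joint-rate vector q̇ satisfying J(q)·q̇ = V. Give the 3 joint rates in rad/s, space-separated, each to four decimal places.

o_n = [0.0003, -0.2907, 0.4457]
J₁: ẑ×o_n = [0.2907, 0.0003, -0.0000], ω = ẑ
J2: z=[0.0000, 0.0000, 1.0000] o=[-0.0496, -0.1730, 0.0000] → [0.1177, 0.0499, -0.0000, 0.0000, 0.0000, 1.0000]
J3: z=[0.9205, 0.3907, 0.0000] o=[-0.1043, -0.0442, 0.0000] → [0.1742, -0.4103, -0.2678, 0.9205, 0.3907, 0.0000]
q̇ = J⁺·V = [0.7380, 0.7060, -0.5370]

0.7380 0.7060 -0.5370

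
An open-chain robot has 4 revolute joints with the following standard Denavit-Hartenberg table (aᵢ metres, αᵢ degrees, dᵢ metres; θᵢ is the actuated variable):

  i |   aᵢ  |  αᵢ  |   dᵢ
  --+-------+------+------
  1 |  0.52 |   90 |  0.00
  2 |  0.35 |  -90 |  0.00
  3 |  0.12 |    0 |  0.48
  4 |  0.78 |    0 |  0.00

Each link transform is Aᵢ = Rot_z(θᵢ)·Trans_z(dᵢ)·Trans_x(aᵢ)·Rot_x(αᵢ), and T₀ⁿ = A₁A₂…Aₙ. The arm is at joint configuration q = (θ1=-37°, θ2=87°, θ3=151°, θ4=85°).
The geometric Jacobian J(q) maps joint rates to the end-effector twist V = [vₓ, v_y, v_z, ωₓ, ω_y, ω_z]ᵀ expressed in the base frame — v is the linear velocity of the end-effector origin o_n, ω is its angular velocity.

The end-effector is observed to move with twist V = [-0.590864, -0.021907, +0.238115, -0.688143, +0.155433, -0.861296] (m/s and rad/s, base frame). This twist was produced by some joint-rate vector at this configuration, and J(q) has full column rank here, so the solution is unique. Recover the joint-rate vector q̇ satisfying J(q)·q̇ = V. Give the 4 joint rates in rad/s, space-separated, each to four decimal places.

o_n = [-0.3297, -0.4884, -0.1657]
J₁: ẑ×o_n = [0.4884, -0.3297, 0.0000], ω = ẑ
J2: z=[-0.6018, -0.7986, 0.0000] o=[0.4153, -0.3129, 0.0000] → [0.1324, -0.0997, -0.4893, -0.6018, -0.7986, 0.0000]
J3: z=[-0.7975, 0.6010, 0.0523] o=[0.4299, -0.3240, 0.3495] → [-0.3011, -0.4507, 0.5877, -0.7975, 0.6010, 0.0523]
J4: z=[-0.7975, 0.6010, 0.0523] o=[0.0777, 0.0143, 0.2698] → [-0.2355, -0.3687, 0.6458, -0.7975, 0.6010, 0.0523]
q̇ = J⁺·V = [-0.8950, 0.2900, 0.6170, 0.0270]

-0.8950 0.2900 0.6170 0.0270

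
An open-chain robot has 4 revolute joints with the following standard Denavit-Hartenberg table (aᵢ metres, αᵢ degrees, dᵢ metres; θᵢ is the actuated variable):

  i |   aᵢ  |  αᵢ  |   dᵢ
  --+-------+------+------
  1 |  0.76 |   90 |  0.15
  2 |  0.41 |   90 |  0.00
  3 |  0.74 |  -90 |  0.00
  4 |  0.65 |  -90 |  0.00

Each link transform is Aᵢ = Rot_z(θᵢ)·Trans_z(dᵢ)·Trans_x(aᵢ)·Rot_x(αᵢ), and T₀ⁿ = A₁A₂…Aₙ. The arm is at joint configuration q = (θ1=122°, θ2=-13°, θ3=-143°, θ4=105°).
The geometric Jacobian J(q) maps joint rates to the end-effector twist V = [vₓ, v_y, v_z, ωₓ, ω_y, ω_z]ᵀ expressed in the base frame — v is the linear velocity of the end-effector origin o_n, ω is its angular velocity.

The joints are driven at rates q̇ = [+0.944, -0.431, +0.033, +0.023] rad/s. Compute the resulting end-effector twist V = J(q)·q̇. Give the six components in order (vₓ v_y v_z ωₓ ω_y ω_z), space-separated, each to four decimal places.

o_n = [-0.7453, 0.5434, 0.7723]
J₁: ẑ×o_n = [-0.5434, -0.7453, 0.0000], ω = ẑ
J2: z=[0.8480, 0.5299, 0.0000] o=[-0.4027, 0.6445, 0.1500] → [0.3297, -0.5277, 0.0958, 0.8480, 0.5299, 0.0000]
J3: z=[0.1192, -0.1908, -0.9744] o=[-0.6144, 0.9833, 0.0578] → [-0.5649, 0.0424, -0.0774, 0.1192, -0.1908, -0.9744]
J4: z=[-0.9880, 0.0741, -0.1354] o=[-0.6870, 0.2590, 0.1907] → [0.0816, 0.5825, -0.2767, -0.9880, 0.0741, -0.1354]
V = J·q̇ = [-0.6719, -0.4613, -0.0502, -0.3843, -0.2330, 0.9087]

-0.6719 -0.4613 -0.0502 -0.3843 -0.2330 0.9087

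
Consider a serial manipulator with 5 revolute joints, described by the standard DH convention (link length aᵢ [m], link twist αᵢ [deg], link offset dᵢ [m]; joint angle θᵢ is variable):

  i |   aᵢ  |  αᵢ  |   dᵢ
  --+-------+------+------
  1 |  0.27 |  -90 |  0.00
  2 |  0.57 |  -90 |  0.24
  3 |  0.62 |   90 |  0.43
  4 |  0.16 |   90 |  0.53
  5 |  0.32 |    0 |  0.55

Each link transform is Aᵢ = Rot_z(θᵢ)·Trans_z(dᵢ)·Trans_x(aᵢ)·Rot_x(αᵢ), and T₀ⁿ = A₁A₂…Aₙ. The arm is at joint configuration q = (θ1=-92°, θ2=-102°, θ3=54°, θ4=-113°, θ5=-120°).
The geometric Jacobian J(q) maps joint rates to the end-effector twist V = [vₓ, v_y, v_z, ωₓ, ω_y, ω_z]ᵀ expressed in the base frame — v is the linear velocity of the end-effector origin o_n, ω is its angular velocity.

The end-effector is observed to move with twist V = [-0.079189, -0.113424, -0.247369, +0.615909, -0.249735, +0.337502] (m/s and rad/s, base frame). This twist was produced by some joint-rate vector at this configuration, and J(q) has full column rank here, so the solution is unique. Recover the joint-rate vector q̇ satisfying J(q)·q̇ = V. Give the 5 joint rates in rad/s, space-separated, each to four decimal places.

-0.1030 0.3320 0.3100 0.4820 0.0120

o_n = [0.2711, -0.7358, 0.9571]
J₁: ẑ×o_n = [0.7358, 0.2711, -0.0000], ω = ẑ
J2: z=[0.9994, -0.0349, 0.0000] o=[-0.0094, -0.2698, 0.0000] → [-0.0334, -0.9565, -0.4559, 0.9994, -0.0349, 0.0000]
J3: z=[-0.0341, -0.9776, 0.2079] o=[0.2346, -0.1598, 0.5575] → [-0.2708, 0.0212, 0.0554, -0.0341, -0.9776, 0.2079]
J4: z=[0.5933, 0.1476, 0.7913] o=[-0.2788, -0.4869, 1.0034] → [0.1901, 0.4626, -0.2288, 0.5933, 0.1476, 0.7913]
J5: z=[0.7270, -0.5204, -0.4480] o=[0.0910, -0.2741, 1.3563] → [0.0009, 0.2095, -0.2419, 0.7270, -0.5204, -0.4480]
q̇ = J⁺·V = [-0.1030, 0.3320, 0.3100, 0.4820, 0.0120]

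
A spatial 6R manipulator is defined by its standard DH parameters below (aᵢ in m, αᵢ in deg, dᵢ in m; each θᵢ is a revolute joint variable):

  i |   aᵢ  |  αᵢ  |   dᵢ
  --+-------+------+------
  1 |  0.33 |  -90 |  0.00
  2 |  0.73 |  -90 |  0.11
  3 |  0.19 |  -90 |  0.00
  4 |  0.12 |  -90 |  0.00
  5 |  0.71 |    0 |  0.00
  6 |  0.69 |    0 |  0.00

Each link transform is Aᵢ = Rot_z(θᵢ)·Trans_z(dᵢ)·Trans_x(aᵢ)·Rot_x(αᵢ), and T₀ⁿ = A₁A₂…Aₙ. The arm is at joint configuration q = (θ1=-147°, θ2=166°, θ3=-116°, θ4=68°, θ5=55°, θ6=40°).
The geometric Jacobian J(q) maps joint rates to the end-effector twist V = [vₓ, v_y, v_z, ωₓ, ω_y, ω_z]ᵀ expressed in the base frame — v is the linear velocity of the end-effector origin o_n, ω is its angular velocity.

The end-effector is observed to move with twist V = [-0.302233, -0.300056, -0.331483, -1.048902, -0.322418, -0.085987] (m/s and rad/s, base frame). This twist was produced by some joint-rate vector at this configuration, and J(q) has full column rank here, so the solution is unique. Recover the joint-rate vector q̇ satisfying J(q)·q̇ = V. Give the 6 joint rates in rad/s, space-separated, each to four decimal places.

o_n = [-0.8933, -0.4391, -0.2822]
J₁: ẑ×o_n = [0.4391, -0.8933, 0.0000], ω = ẑ
J2: z=[0.5446, -0.8387, 0.0000] o=[-0.2768, -0.1797, 0.0000] → [0.2367, 0.1537, -0.6584, 0.5446, -0.8387, 0.0000]
J3: z=[0.2029, 0.1318, 0.9703] o=[0.3772, 0.1138, -0.1766] → [0.5226, -1.2113, 0.0552, 0.2029, 0.1318, 0.9703]
J4: z=[0.9702, 0.1073, -0.2174] o=[0.4024, -0.0734, -0.1565] → [-0.0930, 0.4037, -0.2157, 0.9702, 0.1073, -0.2174]
J5: z=[-0.1991, 0.8643, -0.4618] o=[0.3858, -0.1324, -0.2596] → [-0.1611, 0.5862, 1.1667, -0.1991, 0.8643, -0.4618]
J6: z=[-0.1991, 0.8643, -0.4618] o=[-0.2348, -0.3949, -0.4834] → [0.1535, 0.3442, 0.5780, -0.1991, 0.8643, -0.4618]
q̇ = J⁺·V = [-0.6230, -0.6820, -0.0770, -0.8700, -0.7390, -0.1760]

-0.6230 -0.6820 -0.0770 -0.8700 -0.7390 -0.1760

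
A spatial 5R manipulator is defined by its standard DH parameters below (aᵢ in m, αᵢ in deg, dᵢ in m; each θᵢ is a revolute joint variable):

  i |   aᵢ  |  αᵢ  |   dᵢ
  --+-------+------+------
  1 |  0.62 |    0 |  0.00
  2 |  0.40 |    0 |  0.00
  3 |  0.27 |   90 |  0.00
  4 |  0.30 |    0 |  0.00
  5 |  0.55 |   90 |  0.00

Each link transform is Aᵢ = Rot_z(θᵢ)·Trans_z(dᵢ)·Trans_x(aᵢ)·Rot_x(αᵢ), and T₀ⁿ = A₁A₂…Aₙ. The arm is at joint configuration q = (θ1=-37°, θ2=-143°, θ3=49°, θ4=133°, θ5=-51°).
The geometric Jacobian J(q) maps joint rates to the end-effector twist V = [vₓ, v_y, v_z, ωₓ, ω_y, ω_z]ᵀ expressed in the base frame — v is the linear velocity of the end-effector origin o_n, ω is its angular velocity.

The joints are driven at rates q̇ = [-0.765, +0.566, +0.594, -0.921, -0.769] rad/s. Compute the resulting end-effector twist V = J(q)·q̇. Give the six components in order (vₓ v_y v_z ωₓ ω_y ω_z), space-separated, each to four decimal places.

-0.9796 -1.1832 0.0591 1.2755 -1.1087 0.3950

o_n = [0.0020, -0.4803, 0.7641]
J₁: ẑ×o_n = [0.4803, 0.0020, -0.0000], ω = ẑ
J2: z=[0.0000, 0.0000, 1.0000] o=[0.4952, -0.3731, 0.0000] → [0.1071, -0.4931, 0.0000, 0.0000, 0.0000, 1.0000]
J3: z=[0.0000, 0.0000, 1.0000] o=[0.0952, -0.3731, 0.0000] → [0.1071, -0.0931, 0.0000, 0.0000, 0.0000, 1.0000]
J4: z=[-0.7547, 0.6561, 0.0000] o=[-0.0820, -0.5769, 0.0000] → [0.5013, 0.5766, -0.1281, -0.7547, 0.6561, 0.0000]
J5: z=[-0.7547, 0.6561, 0.0000] o=[0.0522, -0.4225, 0.2194] → [0.3573, 0.4111, 0.0765, -0.7547, 0.6561, 0.0000]
V = J·q̇ = [-0.9796, -1.1832, 0.0591, 1.2755, -1.1087, 0.3950]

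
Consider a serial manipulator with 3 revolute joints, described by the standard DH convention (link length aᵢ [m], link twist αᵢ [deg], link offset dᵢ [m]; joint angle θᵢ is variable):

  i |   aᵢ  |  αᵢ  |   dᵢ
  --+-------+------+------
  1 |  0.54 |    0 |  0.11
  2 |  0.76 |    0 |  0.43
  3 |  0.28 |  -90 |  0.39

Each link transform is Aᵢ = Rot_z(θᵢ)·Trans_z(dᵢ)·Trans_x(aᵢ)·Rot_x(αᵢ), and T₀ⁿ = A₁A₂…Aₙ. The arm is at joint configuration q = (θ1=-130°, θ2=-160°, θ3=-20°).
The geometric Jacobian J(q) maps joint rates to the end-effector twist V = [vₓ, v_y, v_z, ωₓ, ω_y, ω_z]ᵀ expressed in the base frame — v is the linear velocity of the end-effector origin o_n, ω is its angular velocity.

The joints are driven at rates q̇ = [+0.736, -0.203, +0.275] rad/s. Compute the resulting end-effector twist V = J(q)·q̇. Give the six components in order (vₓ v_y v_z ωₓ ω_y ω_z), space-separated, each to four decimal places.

-0.2495 0.0285 0.0000 0.0000 0.0000 0.8080

o_n = [0.0928, 0.5150, 0.9300]
J₁: ẑ×o_n = [-0.5150, 0.0928, 0.0000], ω = ẑ
J2: z=[0.0000, 0.0000, 1.0000] o=[-0.3471, -0.4137, 0.1100] → [-0.9287, 0.4399, 0.0000, 0.0000, 0.0000, 1.0000]
J3: z=[0.0000, 0.0000, 1.0000] o=[-0.0872, 0.3005, 0.5400] → [-0.2145, 0.1800, 0.0000, 0.0000, 0.0000, 1.0000]
V = J·q̇ = [-0.2495, 0.0285, 0.0000, 0.0000, 0.0000, 0.8080]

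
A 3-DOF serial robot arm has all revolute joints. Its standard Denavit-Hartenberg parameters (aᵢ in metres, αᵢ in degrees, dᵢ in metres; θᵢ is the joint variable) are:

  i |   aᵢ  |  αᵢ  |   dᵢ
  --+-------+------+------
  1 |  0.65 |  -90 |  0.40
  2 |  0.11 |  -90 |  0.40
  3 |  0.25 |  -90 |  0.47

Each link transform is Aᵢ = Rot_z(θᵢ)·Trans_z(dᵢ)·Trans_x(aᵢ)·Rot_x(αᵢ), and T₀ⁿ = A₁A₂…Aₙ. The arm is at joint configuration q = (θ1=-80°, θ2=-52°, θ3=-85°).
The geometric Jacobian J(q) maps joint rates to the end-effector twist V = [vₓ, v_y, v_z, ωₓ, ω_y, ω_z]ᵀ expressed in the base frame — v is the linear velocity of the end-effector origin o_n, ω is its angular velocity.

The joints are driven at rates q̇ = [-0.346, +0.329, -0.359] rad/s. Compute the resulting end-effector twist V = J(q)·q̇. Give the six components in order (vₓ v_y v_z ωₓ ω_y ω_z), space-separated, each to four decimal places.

-0.3488 -0.1717 -0.2190 0.2749 0.3357 -0.1250

o_n = [0.8305, -0.9721, 0.2145]
J₁: ẑ×o_n = [0.9721, 0.8305, -0.0000], ω = ẑ
J2: z=[0.9848, 0.1736, 0.0000] o=[0.1129, -0.6401, 0.4000] → [-0.0322, 0.1827, -0.4515, 0.9848, 0.1736, 0.0000]
J3: z=[0.1368, -0.7760, -0.6157] o=[0.5186, -0.6374, 0.4867] → [0.0052, -0.1548, 0.1963, 0.1368, -0.7760, -0.6157]
V = J·q̇ = [-0.3488, -0.1717, -0.2190, 0.2749, 0.3357, -0.1250]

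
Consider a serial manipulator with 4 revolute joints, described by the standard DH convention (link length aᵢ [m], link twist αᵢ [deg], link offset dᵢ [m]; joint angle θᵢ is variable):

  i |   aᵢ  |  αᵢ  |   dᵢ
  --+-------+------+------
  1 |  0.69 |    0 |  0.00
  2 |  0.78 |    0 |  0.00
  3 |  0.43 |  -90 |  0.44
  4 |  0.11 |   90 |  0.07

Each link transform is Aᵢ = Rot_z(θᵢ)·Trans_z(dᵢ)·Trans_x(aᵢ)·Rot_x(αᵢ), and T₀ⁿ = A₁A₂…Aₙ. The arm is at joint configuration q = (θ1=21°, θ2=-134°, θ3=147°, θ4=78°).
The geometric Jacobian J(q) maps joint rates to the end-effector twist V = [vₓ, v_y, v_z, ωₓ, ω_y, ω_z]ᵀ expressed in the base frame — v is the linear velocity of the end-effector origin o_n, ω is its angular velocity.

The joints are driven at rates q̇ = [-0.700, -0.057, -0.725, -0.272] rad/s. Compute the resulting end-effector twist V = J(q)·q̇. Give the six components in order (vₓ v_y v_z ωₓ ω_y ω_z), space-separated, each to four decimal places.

o_n = [0.6757, -0.1594, 0.3324]
J₁: ẑ×o_n = [0.1594, 0.6757, -0.0000], ω = ẑ
J2: z=[0.0000, 0.0000, 1.0000] o=[0.6442, 0.2473, 0.0000] → [0.4067, 0.0315, -0.0000, 0.0000, 0.0000, 1.0000]
J3: z=[0.0000, 0.0000, 1.0000] o=[0.3394, -0.4707, 0.0000] → [-0.3113, 0.3363, 0.0000, 0.0000, 0.0000, 1.0000]
J4: z=[-0.5592, 0.8290, 0.0000] o=[0.6959, -0.2303, 0.4400] → [-0.0892, -0.0602, -0.0229, -0.5592, 0.8290, 0.0000]
V = J·q̇ = [0.1151, -0.7022, 0.0062, 0.1521, -0.2255, -1.4820]

0.1151 -0.7022 0.0062 0.1521 -0.2255 -1.4820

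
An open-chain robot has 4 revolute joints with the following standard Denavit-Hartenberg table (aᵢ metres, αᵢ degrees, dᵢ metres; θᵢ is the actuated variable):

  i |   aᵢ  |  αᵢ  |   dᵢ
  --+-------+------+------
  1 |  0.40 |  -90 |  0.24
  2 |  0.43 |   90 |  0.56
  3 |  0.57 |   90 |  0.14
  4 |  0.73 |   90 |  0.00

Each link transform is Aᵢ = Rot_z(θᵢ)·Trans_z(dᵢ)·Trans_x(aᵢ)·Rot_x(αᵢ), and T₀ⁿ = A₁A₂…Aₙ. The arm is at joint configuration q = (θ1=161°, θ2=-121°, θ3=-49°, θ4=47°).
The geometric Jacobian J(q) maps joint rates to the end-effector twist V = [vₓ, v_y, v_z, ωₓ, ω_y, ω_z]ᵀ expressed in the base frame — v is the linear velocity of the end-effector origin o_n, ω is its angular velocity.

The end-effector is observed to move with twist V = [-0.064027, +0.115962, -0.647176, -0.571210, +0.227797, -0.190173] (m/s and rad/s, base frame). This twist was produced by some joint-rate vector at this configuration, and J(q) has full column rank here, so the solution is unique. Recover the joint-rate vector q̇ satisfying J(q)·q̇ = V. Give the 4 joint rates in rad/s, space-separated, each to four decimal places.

o_n = [0.7986, -0.0149, 0.8620]
J₁: ẑ×o_n = [0.0149, 0.7986, -0.0000], ω = ẑ
J2: z=[-0.3256, -0.9455, 0.0000] o=[-0.3782, 0.1302, 0.2400] → [-0.5881, 0.2025, 1.1599, -0.3256, -0.9455, 0.0000]
J3: z=[0.8105, -0.2791, -0.5150] o=[-0.3511, -0.4714, 0.6086] → [0.1644, -0.7975, 0.6908, 0.8105, -0.2791, -0.5150]
J4: z=[-0.1539, 0.7469, -0.6469] o=[0.0845, -0.1664, 0.8570] → [0.1017, -0.4612, -0.5566, -0.1539, 0.7469, -0.6469]
q̇ = J⁺·V = [-0.7600, -0.1790, -0.8200, -0.2280]

-0.7600 -0.1790 -0.8200 -0.2280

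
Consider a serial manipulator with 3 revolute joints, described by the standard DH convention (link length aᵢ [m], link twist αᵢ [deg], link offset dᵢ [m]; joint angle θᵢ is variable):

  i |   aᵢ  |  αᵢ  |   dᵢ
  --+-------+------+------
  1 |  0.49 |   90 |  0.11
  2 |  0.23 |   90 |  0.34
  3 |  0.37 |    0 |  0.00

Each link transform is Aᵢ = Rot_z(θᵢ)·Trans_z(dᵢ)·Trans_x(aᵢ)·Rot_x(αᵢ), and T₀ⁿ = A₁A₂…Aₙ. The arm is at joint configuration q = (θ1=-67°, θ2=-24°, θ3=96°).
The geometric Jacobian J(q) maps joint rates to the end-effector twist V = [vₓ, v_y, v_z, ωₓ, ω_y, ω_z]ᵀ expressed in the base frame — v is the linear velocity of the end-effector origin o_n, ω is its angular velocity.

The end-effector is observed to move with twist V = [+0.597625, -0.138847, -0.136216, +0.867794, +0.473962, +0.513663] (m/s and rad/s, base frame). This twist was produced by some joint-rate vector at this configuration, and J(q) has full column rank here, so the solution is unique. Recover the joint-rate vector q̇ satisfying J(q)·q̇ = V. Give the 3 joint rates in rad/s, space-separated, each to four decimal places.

o_n = [-0.3919, -0.8886, 0.0322]
J₁: ẑ×o_n = [0.8886, -0.3919, 0.0000], ω = ẑ
J2: z=[-0.9205, -0.3907, 0.0000] o=[0.1915, -0.4510, 0.1100] → [0.0304, -0.0716, 0.1748, -0.9205, -0.3907, 0.0000]
J3: z=[-0.1589, 0.3744, -0.9135] o=[-0.0394, -0.7773, 0.0165] → [-0.0957, 0.3245, 0.1497, -0.1589, 0.3744, -0.9135]
q̇ = J⁺·V = [0.7320, -0.9840, 0.2390]

0.7320 -0.9840 0.2390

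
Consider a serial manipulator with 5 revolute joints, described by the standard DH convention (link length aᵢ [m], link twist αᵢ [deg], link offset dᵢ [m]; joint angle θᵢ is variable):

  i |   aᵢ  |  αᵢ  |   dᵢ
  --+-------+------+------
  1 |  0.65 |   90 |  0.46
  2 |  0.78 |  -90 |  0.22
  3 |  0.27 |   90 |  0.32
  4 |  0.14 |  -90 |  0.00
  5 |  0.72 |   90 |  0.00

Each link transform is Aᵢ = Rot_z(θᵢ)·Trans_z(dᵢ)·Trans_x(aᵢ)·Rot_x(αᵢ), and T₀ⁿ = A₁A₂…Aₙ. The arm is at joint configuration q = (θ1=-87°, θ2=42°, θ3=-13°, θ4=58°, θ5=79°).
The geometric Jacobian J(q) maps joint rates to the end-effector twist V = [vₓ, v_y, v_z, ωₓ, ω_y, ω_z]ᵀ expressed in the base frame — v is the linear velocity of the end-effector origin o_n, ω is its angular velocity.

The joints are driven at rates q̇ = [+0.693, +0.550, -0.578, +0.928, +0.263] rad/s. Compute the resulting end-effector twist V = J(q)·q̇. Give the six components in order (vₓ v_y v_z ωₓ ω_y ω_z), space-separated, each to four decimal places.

o_n = [0.4412, -1.2569, 1.7728]
J₁: ẑ×o_n = [1.2569, 0.4412, -0.0000], ω = ẑ
J2: z=[-0.9986, -0.0523, 0.0000] o=[0.0340, -0.6491, 0.4600] → [-0.0687, 1.3110, 0.6282, -0.9986, -0.0523, 0.0000]
J3: z=[-0.0350, 0.6682, 0.7431] o=[-0.1553, -1.2395, 0.9819] → [0.5414, 0.4710, -0.3980, -0.0350, 0.6682, 0.7431]
J4: z=[-0.9818, 0.1159, -0.1505] o=[-0.2170, -1.2241, 1.3958] → [0.0388, 0.2711, -0.0441, -0.9818, 0.1159, -0.1505]
J5: z=[0.1398, 0.9773, -0.1591] o=[-0.2350, -1.1993, 1.5324] → [0.2258, -0.1412, -0.6689, 0.1398, 0.9773, -0.1591]
V = J·q̇ = [0.6157, 0.9690, 0.3587, -1.4033, -0.0504, 0.0819]

0.6157 0.9690 0.3587 -1.4033 -0.0504 0.0819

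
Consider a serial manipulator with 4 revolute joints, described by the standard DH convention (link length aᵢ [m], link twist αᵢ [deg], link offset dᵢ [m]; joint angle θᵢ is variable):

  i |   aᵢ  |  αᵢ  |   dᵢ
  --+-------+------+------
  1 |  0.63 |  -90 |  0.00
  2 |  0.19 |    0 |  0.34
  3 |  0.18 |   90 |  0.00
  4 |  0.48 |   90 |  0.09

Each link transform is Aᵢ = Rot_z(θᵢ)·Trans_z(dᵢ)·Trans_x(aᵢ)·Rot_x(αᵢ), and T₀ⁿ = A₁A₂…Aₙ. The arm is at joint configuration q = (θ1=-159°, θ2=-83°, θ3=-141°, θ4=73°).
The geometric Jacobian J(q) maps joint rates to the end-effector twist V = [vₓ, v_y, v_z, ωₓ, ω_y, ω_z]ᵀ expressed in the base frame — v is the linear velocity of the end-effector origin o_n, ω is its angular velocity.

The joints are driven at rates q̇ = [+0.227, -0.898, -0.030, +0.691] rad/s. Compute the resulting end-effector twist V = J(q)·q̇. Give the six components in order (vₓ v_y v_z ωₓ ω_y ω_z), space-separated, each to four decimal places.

o_n = [-0.1667, -0.9199, -0.0987]
J₁: ẑ×o_n = [0.9199, -0.1667, 0.0000], ω = ẑ
J2: z=[0.3584, -0.9336, 0.0000] o=[-0.5882, -0.2258, 0.0000] → [0.0921, 0.0354, 0.1448, 0.3584, -0.9336, 0.0000]
J3: z=[0.3584, -0.9336, 0.0000] o=[-0.4879, -0.5515, 0.1886] → [0.2682, 0.1029, 0.1679, 0.3584, -0.9336, 0.0000]
J4: z=[-0.6485, -0.2489, -0.7193] o=[-0.3670, -0.5051, 0.0635] → [-0.2580, -0.2493, 0.3189, -0.6485, -0.2489, -0.7193]
V = J·q̇ = [-0.0602, -0.2450, 0.0853, -0.7807, 0.6943, -0.2701]

-0.0602 -0.2450 0.0853 -0.7807 0.6943 -0.2701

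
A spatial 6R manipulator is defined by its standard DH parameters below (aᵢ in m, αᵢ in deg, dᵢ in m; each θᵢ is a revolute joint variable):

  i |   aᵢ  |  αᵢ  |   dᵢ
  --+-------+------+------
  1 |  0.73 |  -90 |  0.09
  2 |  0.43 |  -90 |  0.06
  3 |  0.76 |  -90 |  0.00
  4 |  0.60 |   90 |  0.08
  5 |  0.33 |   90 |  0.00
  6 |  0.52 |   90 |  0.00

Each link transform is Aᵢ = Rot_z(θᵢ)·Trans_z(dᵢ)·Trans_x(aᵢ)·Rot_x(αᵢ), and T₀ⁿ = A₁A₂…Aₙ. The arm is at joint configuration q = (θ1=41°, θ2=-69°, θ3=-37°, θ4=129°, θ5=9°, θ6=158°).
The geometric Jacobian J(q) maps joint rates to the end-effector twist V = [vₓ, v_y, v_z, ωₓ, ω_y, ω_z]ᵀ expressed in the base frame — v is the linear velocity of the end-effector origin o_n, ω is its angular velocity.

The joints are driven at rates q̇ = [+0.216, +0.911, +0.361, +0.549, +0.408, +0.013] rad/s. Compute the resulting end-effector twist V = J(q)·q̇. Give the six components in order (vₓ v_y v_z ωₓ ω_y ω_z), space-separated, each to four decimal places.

o_n = [0.2215, 0.7136, 1.1607]
J₁: ẑ×o_n = [-0.7136, 0.2215, 0.0000], ω = ẑ
J2: z=[-0.6561, 0.7547, 0.0000] o=[0.5509, 0.4789, 0.0900] → [0.8081, 0.7024, 0.0947, -0.6561, 0.7547, 0.0000]
J3: z=[0.7046, 0.6125, -0.3584] o=[0.6279, 0.6253, 0.4914] → [0.4416, -0.3259, 0.3111, 0.7046, 0.6125, -0.3584]
J4: z=[0.6867, -0.4612, 0.5618] o=[0.4920, 1.1132, 1.0581] → [0.1772, -0.2224, -0.3992, 0.6867, -0.4612, 0.5618]
J5: z=[-0.5824, 0.1135, 0.8050] o=[0.2859, 0.5483, 0.9886] → [-0.1135, 0.0484, -0.0890, -0.5824, 0.1135, 0.8050]
J6: z=[-0.7463, 0.3179, -0.5848] o=[0.1795, 0.2377, 0.9555] → [0.3436, 0.1287, -0.3685, -0.7463, 0.3179, -0.5848]
V = J·q̇ = [0.7968, 0.4694, -0.0617, -0.2136, 0.7058, 0.7159]

0.7968 0.4694 -0.0617 -0.2136 0.7058 0.7159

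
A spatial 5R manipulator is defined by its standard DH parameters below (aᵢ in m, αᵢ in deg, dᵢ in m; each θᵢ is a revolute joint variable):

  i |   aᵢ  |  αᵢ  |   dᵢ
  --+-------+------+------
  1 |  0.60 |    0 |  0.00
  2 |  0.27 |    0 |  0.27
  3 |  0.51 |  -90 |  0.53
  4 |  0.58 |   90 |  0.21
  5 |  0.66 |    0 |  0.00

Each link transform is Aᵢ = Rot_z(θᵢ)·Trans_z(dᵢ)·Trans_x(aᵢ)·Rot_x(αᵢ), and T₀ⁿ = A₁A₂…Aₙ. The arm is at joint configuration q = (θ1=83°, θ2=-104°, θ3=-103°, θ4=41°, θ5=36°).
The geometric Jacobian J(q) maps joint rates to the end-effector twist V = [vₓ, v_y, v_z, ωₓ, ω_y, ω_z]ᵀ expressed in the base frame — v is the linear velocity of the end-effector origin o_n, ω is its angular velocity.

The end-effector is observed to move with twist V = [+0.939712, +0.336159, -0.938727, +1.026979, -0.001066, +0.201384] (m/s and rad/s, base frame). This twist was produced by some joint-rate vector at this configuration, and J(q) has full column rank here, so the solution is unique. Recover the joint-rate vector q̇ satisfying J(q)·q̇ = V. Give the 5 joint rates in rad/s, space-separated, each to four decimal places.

0.2060 -0.2870 0.9420 0.8520 -0.8740

o_n = [0.0656, -0.9554, 0.0692]
J₁: ẑ×o_n = [0.9554, 0.0656, -0.0000], ω = ẑ
J2: z=[0.0000, 0.0000, 1.0000] o=[0.0731, 0.5955, 0.0000] → [1.5509, -0.0075, 0.0000, 0.0000, 0.0000, 1.0000]
J3: z=[0.0000, 0.0000, 1.0000] o=[0.3252, 0.4988, 0.2700] → [1.4542, -0.2596, 0.0000, 0.0000, 0.0000, 1.0000]
J4: z=[0.8290, -0.5592, 0.0000] o=[0.0400, 0.0760, 0.8000] → [0.4087, 0.6059, -0.8407, 0.8290, -0.5592, 0.0000]
J5: z=[-0.3669, -0.5439, 0.7547] o=[-0.0307, -0.4044, 0.4195] → [0.6064, -0.0559, 0.2545, -0.3669, -0.5439, 0.7547]
q̇ = J⁺·V = [0.2060, -0.2870, 0.9420, 0.8520, -0.8740]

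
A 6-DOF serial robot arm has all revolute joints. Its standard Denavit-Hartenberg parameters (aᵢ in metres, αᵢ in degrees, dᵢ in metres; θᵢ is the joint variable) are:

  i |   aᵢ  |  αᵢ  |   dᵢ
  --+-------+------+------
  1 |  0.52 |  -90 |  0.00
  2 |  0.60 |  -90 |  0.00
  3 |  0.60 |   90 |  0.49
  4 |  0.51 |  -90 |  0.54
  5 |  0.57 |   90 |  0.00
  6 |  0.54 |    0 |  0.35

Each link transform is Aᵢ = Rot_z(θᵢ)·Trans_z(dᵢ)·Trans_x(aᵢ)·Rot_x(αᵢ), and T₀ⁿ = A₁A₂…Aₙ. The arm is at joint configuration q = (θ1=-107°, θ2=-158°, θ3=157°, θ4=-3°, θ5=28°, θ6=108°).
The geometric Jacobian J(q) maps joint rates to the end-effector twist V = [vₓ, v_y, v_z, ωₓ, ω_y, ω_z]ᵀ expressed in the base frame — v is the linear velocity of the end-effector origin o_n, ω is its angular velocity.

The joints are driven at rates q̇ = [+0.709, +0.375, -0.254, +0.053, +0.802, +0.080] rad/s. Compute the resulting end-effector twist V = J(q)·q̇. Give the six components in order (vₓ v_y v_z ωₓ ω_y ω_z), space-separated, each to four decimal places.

o_n = [-1.6361, -1.0613, 0.6302]
J₁: ẑ×o_n = [1.0613, -1.6361, 0.0000], ω = ẑ
J2: z=[0.9563, -0.2924, 0.0000] o=[-0.1520, -0.4973, 0.0000] → [-0.1843, -0.6027, -0.9733, 0.9563, -0.2924, 0.0000]
J3: z=[-0.1095, -0.3582, 0.9272] o=[0.0106, 0.0347, 0.2248] → [0.8710, -1.4824, -0.4699, -0.1095, -0.3582, 0.9272]
J4: z=[-0.7744, 0.6156, 0.1464] o=[-0.4170, -0.5620, 0.4722] → [0.1704, -0.0560, 1.1371, -0.7744, 0.6156, 0.1464]
J5: z=[-0.1420, -0.3945, 0.9079] o=[-1.1496, -0.5775, 0.3509] → [0.3290, -0.4020, -0.1232, -0.1420, -0.3945, 0.9079]
J6: z=[-0.9732, 0.2232, -0.0552] o=[-1.2527, -1.0856, 0.1140] → [0.1166, 0.5236, 0.0619, -0.9732, 0.2232, -0.0552]
V = J·q̇ = [0.7444, -1.2929, -0.2792, 0.1537, -0.2845, 1.2049]

0.7444 -1.2929 -0.2792 0.1537 -0.2845 1.2049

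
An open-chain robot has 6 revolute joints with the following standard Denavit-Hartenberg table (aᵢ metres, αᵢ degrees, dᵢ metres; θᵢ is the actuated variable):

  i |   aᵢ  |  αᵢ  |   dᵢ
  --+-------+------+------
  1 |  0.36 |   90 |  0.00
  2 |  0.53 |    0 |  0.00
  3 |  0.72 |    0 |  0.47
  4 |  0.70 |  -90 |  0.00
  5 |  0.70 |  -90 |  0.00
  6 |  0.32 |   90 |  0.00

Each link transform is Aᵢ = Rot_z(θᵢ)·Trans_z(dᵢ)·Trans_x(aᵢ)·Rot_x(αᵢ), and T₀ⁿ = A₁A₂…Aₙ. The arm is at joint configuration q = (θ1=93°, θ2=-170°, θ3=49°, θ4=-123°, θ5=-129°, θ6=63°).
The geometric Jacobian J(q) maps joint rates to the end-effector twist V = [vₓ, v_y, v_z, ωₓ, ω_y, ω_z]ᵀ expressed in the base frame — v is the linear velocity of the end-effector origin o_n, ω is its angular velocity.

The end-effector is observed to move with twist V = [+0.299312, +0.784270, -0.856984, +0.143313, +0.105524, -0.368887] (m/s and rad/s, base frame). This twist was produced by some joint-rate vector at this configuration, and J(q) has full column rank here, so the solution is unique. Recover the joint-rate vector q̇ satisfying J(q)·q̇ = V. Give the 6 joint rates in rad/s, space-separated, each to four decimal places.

o_n = [1.1437, -0.2907, -0.4332]
J₁: ẑ×o_n = [0.2907, 1.1437, -0.0000], ω = ẑ
J2: z=[0.9986, 0.0523, 0.0000] o=[-0.0188, 0.3595, 0.0000] → [-0.0227, 0.4326, -0.7102, 0.9986, 0.0523, 0.0000]
J3: z=[0.9986, 0.0523, 0.0000] o=[0.0085, -0.1617, -0.0920] → [-0.0179, 0.3407, -0.1882, 0.9986, 0.0523, 0.0000]
J4: z=[0.9986, 0.0523, 0.0000] o=[0.4972, -0.5074, -0.7092] → [0.0144, -0.2757, 0.1826, 0.9986, 0.0523, 0.0000]
J5: z=[0.0470, -0.8976, -0.4384] o=[0.5133, -0.8139, -0.0800] → [0.5463, -0.2597, 0.5904, 0.0470, -0.8976, -0.4384]
J6: z=[0.6463, -0.3073, 0.6985] o=[1.0464, -0.5926, -0.4760] → [-0.2240, 0.0402, 0.2250, 0.6463, -0.3073, 0.6985]
q̇ = J⁺·V = [0.2310, 0.9510, 0.1510, -0.4820, 0.1750, -0.7490]

0.2310 0.9510 0.1510 -0.4820 0.1750 -0.7490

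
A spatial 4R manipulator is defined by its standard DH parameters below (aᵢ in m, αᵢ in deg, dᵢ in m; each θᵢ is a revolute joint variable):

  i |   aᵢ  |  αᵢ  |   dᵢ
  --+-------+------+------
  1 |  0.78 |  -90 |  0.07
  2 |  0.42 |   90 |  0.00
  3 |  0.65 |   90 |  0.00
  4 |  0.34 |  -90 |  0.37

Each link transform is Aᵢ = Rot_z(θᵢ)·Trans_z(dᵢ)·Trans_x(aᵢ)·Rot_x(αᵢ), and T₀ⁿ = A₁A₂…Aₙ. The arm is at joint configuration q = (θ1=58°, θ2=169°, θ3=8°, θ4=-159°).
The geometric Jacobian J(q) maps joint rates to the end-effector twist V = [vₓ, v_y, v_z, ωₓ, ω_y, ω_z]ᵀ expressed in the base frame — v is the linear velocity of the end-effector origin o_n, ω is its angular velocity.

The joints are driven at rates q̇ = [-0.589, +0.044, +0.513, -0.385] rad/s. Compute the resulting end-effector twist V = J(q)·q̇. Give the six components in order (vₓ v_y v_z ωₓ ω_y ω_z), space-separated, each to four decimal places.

-0.3244 -0.1302 -0.1068 -0.2809 0.3530 -1.0824

o_n = [0.2559, -0.1945, 0.0368]
J₁: ẑ×o_n = [0.1945, 0.2559, -0.0000], ω = ẑ
J2: z=[-0.8480, 0.5299, 0.0000] o=[0.4133, 0.6615, 0.0700] → [-0.0176, -0.0282, 0.8094, -0.8480, 0.5299, 0.0000]
J3: z=[0.1011, 0.1618, -0.9816] o=[0.1949, 0.3118, -0.0101] → [-0.4895, -0.0647, -0.0611, 0.1011, 0.1618, -0.9816]
J4: z=[0.7674, -0.6406, -0.0266] o=[-0.2167, -0.1761, -0.1330] → [-0.1092, -0.1428, 0.2886, 0.7674, -0.6406, -0.0266]
V = J·q̇ = [-0.3244, -0.1302, -0.1068, -0.2809, 0.3530, -1.0824]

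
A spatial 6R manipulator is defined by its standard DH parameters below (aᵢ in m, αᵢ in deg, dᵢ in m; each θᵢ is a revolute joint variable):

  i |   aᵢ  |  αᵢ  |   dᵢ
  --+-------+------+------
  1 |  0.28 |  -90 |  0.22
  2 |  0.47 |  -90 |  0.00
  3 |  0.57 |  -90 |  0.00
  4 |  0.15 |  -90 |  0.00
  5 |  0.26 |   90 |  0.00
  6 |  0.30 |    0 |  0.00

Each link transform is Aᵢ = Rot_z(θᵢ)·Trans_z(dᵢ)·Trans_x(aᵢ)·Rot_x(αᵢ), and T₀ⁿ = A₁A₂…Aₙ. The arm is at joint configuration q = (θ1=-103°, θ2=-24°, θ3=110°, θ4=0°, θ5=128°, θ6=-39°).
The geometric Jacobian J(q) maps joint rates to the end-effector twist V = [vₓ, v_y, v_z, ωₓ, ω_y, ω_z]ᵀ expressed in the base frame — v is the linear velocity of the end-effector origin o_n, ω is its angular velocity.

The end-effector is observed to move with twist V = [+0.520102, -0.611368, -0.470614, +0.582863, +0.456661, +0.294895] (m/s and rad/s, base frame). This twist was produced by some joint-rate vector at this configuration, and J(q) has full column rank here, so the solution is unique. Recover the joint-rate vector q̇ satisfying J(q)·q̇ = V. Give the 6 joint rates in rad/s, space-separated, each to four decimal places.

o_n = [-0.7334, -0.8464, 0.3293]
J₁: ẑ×o_n = [0.8464, -0.7334, 0.0000], ω = ẑ
J2: z=[0.9744, -0.2250, 0.0000] o=[-0.0630, -0.2728, 0.2200] → [-0.0246, -0.1065, -0.7097, 0.9744, -0.2250, 0.0000]
J3: z=[-0.0915, -0.3963, -0.9135] o=[-0.1596, -0.6912, 0.4112] → [-0.1093, 0.5167, -0.2132, -0.0915, -0.3963, -0.9135]
J4: z=[0.5264, 0.7595, -0.3822] o=[-0.6414, -0.3972, 0.3319] → [-0.1736, 0.0365, -0.1666, 0.5264, 0.7595, -0.3822]
J5: z=[0.0915, 0.3963, 0.9135] o=[-0.7682, -0.3198, 0.3110] → [0.4883, 0.0301, -0.0620, 0.0915, 0.3963, 0.9135]
J6: z=[-0.9902, -0.0611, 0.1257] o=[-0.7407, -0.5580, 0.4116] → [0.0413, -0.0806, 0.2860, -0.9902, -0.0611, 0.1257]
q̇ = J⁺·V = [0.8940, 0.5640, 0.2100, 0.9680, -0.1030, 0.4520]

0.8940 0.5640 0.2100 0.9680 -0.1030 0.4520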